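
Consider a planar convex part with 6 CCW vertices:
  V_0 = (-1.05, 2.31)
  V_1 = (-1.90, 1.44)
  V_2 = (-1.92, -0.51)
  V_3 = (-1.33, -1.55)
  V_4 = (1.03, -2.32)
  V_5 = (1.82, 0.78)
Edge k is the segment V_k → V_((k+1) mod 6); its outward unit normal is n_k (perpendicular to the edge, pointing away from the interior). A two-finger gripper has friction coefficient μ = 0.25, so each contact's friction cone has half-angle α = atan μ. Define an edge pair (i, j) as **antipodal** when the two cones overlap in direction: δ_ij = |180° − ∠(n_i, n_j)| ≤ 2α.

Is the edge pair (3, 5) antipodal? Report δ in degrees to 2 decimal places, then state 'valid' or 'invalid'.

α = atan 0.25 = 14.04°;  2α = 28.07°
edge 3: e_3 = (+2.36, -0.77);  n_3 = (-0.3102, -0.9507)
edge 5: e_5 = (-2.87, +1.53);  n_5 = (+0.4704, +0.8824)
∠(n_3, n_5) = 170.01°
δ = |180° − 170.01°| = 9.99°
9.99° ≤ 2α = 28.07°  →  valid

δ = 9.99°, valid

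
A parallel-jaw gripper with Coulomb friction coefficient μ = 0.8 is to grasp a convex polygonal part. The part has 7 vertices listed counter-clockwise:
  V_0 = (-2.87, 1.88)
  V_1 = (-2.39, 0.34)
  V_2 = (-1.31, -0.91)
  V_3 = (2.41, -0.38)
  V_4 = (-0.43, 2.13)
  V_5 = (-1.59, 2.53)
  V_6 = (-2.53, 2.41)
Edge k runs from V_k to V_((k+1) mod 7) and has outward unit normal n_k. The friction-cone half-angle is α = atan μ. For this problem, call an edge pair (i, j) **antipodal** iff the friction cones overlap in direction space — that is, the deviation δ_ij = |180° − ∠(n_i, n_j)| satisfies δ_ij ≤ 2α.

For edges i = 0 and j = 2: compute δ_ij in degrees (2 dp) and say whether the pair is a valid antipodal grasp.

δ = 99.20°, invalid

α = atan 0.8 = 38.66°;  2α = 77.32°
edge 0: e_0 = (+0.48, -1.54);  n_0 = (-0.9547, -0.2976)
edge 2: e_2 = (+3.72, +0.53);  n_2 = (+0.1410, -0.9900)
∠(n_0, n_2) = 80.80°
δ = |180° − 80.80°| = 99.20°
99.20° > 2α = 77.32°  →  invalid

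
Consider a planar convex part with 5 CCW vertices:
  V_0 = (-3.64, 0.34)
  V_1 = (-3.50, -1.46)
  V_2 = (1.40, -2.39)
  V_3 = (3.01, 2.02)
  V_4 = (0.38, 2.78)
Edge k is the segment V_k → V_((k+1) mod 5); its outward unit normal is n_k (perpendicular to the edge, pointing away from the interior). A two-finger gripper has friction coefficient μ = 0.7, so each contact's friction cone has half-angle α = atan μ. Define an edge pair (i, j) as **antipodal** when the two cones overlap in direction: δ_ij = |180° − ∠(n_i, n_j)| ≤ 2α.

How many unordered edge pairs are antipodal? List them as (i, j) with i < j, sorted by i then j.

α = atan 0.7 = 34.99°;  2α = 69.98°
n_0 = (-0.9970, -0.0775)
n_1 = (-0.1865, -0.9825)
n_2 = (+0.9394, -0.3429)
n_3 = (+0.2776, +0.9607)
n_4 = (-0.5189, +0.8549)
  (0,1): δ = 105.19°  ·
  (0,2): δ = 24.50°  ✓
  (0,3): δ = 69.43°  ✓
  (0,4): δ = 116.81°  ·
  (1,2): δ = 99.31°  ·
  (1,3): δ = 5.37°  ✓
  (1,4): δ = 42.00°  ✓
  (2,3): δ = 86.06°  ·
  (2,4): δ = 38.69°  ✓
  (3,4): δ = 132.63°  ·
antipodal pairs: 5

count = 5; pairs: (0,2), (0,3), (1,3), (1,4), (2,4)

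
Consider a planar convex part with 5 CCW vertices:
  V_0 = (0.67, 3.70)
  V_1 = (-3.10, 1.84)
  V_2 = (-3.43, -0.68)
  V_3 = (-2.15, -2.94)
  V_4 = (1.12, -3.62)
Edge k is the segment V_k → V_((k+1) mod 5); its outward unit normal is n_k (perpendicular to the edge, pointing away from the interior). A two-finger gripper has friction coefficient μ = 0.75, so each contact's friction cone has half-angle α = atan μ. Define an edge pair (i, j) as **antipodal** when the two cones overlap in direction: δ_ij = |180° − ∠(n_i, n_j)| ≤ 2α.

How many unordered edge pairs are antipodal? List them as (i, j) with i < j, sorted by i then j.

count = 4; pairs: (0,3), (0,4), (1,4), (2,4)

α = atan 0.75 = 36.87°;  2α = 73.74°
n_0 = (-0.4424, +0.8968)
n_1 = (-0.9915, +0.1298)
n_2 = (-0.8701, -0.4928)
n_3 = (-0.2036, -0.9791)
n_4 = (+0.9981, +0.0614)
  (0,1): δ = 123.72°  ·
  (0,2): δ = 86.73°  ·
  (0,3): δ = 38.01°  ✓
  (0,4): δ = 67.26°  ✓
  (1,2): δ = 143.01°  ·
  (1,3): δ = 94.29°  ·
  (1,4): δ = 10.98°  ✓
  (2,3): δ = 131.27°  ·
  (2,4): δ = 26.01°  ✓
  (3,4): δ = 74.73°  ·
antipodal pairs: 4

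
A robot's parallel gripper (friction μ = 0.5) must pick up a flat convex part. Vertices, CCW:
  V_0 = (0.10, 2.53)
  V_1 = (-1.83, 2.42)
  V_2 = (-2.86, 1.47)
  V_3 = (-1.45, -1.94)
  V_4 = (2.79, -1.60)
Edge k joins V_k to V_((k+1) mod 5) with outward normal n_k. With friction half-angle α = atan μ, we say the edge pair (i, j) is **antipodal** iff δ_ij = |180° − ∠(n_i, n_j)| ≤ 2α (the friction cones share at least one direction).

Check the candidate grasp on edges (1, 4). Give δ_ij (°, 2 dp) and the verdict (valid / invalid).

δ = 80.39°, invalid

α = atan 0.5 = 26.57°;  2α = 53.13°
edge 1: e_1 = (-1.03, -0.95);  n_1 = (-0.6780, +0.7351)
edge 4: e_4 = (-2.69, +4.13);  n_4 = (+0.8379, +0.5458)
∠(n_1, n_4) = 99.61°
δ = |180° − 99.61°| = 80.39°
80.39° > 2α = 53.13°  →  invalid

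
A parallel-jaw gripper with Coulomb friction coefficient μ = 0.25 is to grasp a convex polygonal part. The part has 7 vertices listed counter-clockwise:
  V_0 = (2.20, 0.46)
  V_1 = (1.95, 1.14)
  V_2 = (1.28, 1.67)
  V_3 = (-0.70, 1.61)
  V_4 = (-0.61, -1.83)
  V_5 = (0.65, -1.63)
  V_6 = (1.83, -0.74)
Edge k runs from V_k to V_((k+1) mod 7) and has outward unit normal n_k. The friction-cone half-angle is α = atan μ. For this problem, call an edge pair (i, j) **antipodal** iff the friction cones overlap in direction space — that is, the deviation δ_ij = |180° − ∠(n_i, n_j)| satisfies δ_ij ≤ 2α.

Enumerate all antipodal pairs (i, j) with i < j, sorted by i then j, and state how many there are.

count = 3; pairs: (0,3), (2,4), (3,6)

α = atan 0.25 = 14.04°;  2α = 28.07°
n_0 = (+0.9386, +0.3451)
n_1 = (+0.6204, +0.7843)
n_2 = (-0.0303, +0.9995)
n_3 = (-0.9997, -0.0262)
n_4 = (+0.1568, -0.9876)
n_5 = (+0.6022, -0.7984)
n_6 = (+0.9556, -0.2946)
  (0,1): δ = 148.53°  ·
  (0,2): δ = 108.45°  ·
  (0,3): δ = 18.69°  ✓
  (0,4): δ = 78.83°  ·
  (0,5): δ = 106.84°  ·
  (0,6): δ = 142.68°  ·
  (1,2): δ = 139.92°  ·
  (1,3): δ = 50.16°  ·
  (1,4): δ = 47.36°  ·
  (1,5): δ = 75.37°  ·
  (1,6): δ = 111.21°  ·
  (2,3): δ = 90.24°  ·
  (2,4): δ = 7.28°  ✓
  (2,5): δ = 35.29°  ·
  (2,6): δ = 71.13°  ·
  (3,4): δ = 82.48°  ·
  (3,5): δ = 54.47°  ·
  (3,6): δ = 18.63°  ✓
  (4,5): δ = 151.99°  ·
  (4,6): δ = 116.16°  ·
  (5,6): δ = 144.16°  ·
antipodal pairs: 3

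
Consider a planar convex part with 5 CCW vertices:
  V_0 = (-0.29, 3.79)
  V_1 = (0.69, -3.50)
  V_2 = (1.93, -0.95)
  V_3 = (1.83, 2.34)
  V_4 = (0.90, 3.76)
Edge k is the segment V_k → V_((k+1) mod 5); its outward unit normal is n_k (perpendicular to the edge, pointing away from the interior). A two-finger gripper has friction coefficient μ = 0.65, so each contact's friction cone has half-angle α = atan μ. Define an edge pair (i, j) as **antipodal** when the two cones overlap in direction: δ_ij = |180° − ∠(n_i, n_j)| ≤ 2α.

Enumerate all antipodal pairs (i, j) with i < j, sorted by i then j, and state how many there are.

count = 4; pairs: (0,1), (0,2), (0,3), (1,4)

α = atan 0.65 = 33.02°;  2α = 66.05°
n_0 = (-0.9911, -0.1332)
n_1 = (+0.8993, -0.4373)
n_2 = (+0.9995, +0.0304)
n_3 = (+0.8366, +0.5479)
n_4 = (+0.0252, +0.9997)
  (0,1): δ = 33.59°  ✓
  (0,2): δ = 5.92°  ✓
  (0,3): δ = 25.57°  ✓
  (0,4): δ = 80.90°  ·
  (1,2): δ = 152.33°  ·
  (1,3): δ = 120.85°  ·
  (1,4): δ = 65.51°  ✓
  (2,3): δ = 148.52°  ·
  (2,4): δ = 93.19°  ·
  (3,4): δ = 124.67°  ·
antipodal pairs: 4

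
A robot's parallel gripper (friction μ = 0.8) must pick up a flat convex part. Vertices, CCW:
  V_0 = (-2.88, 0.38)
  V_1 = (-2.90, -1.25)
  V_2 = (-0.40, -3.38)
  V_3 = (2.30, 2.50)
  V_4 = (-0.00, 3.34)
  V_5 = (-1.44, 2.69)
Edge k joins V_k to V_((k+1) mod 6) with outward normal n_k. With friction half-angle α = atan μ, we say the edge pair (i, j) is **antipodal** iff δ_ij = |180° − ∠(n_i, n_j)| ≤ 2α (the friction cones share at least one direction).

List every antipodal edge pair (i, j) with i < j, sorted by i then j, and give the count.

α = atan 0.8 = 38.66°;  2α = 77.32°
n_0 = (-0.9999, +0.0123)
n_1 = (-0.6485, -0.7612)
n_2 = (+0.9088, -0.4173)
n_3 = (+0.3431, +0.9393)
n_4 = (-0.4114, +0.9114)
n_5 = (-0.8486, +0.5290)
  (0,1): δ = 129.73°  ·
  (0,2): δ = 23.96°  ✓
  (0,3): δ = 70.64°  ✓
  (0,4): δ = 115.00°  ·
  (0,5): δ = 148.76°  ·
  (1,2): δ = 74.23°  ✓
  (1,3): δ = 20.37°  ✓
  (1,4): δ = 64.72°  ✓
  (1,5): δ = 98.49°  ·
  (2,3): δ = 85.40°  ·
  (2,4): δ = 41.04°  ✓
  (2,5): δ = 7.27°  ✓
  (3,4): δ = 135.64°  ·
  (3,5): δ = 101.88°  ·
  (4,5): δ = 146.23°  ·
antipodal pairs: 7

count = 7; pairs: (0,2), (0,3), (1,2), (1,3), (1,4), (2,4), (2,5)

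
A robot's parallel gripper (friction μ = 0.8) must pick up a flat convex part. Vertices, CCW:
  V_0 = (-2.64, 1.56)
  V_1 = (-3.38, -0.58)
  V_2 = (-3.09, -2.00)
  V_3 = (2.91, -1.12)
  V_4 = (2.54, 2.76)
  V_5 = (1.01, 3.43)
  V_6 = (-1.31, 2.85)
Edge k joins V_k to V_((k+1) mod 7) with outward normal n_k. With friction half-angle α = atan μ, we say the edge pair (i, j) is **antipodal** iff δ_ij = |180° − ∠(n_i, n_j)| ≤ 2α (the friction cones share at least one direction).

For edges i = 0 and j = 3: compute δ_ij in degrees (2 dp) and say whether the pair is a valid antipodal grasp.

α = atan 0.8 = 38.66°;  2α = 77.32°
edge 0: e_0 = (-0.74, -2.14);  n_0 = (-0.9451, +0.3268)
edge 3: e_3 = (-0.37, +3.88);  n_3 = (+0.9955, +0.0949)
∠(n_0, n_3) = 155.48°
δ = |180° − 155.48°| = 24.52°
24.52° ≤ 2α = 77.32°  →  valid

δ = 24.52°, valid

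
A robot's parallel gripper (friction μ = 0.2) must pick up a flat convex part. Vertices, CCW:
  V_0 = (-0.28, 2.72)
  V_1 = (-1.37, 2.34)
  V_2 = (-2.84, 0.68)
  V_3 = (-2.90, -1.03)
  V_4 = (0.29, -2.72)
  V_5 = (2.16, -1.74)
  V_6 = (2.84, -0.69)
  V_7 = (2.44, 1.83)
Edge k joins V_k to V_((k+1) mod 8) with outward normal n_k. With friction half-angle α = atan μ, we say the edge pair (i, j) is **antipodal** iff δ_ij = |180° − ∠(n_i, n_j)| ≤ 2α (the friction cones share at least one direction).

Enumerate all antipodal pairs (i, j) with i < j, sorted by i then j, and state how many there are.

count = 5; pairs: (0,4), (1,4), (1,5), (2,6), (3,7)

α = atan 0.2 = 11.31°;  2α = 22.62°
n_0 = (-0.3292, +0.9443)
n_1 = (-0.7487, +0.6630)
n_2 = (-0.9994, +0.0351)
n_3 = (-0.4681, -0.8837)
n_4 = (+0.4642, -0.8857)
n_5 = (+0.8394, -0.5436)
n_6 = (+0.9876, +0.1568)
n_7 = (+0.3110, +0.9504)
  (0,1): δ = 150.75°  ·
  (0,2): δ = 111.23°  ·
  (0,3): δ = 47.13°  ·
  (0,4): δ = 8.44°  ✓
  (0,5): δ = 37.85°  ·
  (0,6): δ = 79.80°  ·
  (0,7): δ = 142.66°  ·
  (1,2): δ = 140.48°  ·
  (1,3): δ = 76.39°  ·
  (1,4): δ = 20.82°  ✓
  (1,5): δ = 8.60°  ✓
  (1,6): δ = 50.55°  ·
  (1,7): δ = 113.41°  ·
  (2,3): δ = 115.90°  ·
  (2,4): δ = 60.33°  ·
  (2,5): δ = 30.92°  ·
  (2,6): δ = 11.03°  ✓
  (2,7): δ = 73.89°  ·
  (3,4): δ = 124.43°  ·
  (3,5): δ = 95.01°  ·
  (3,6): δ = 53.07°  ·
  (3,7): δ = 9.80°  ✓
  (4,5): δ = 150.59°  ·
  (4,6): δ = 108.64°  ·
  (4,7): δ = 45.78°  ·
  (5,6): δ = 138.05°  ·
  (5,7): δ = 75.19°  ·
  (6,7): δ = 117.14°  ·
antipodal pairs: 5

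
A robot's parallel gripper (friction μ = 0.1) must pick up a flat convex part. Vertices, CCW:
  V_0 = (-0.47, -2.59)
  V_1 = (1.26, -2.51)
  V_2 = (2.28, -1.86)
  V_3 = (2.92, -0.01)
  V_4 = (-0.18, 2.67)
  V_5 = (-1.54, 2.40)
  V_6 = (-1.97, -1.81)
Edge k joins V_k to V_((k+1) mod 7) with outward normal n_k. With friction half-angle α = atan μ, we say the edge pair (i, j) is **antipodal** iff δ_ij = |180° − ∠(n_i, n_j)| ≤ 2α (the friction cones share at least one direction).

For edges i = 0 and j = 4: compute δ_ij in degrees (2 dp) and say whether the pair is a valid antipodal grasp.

δ = 8.58°, valid

α = atan 0.1 = 5.71°;  2α = 11.42°
edge 0: e_0 = (+1.73, +0.08);  n_0 = (+0.0462, -0.9989)
edge 4: e_4 = (-1.36, -0.27);  n_4 = (-0.1947, +0.9809)
∠(n_0, n_4) = 171.42°
δ = |180° − 171.42°| = 8.58°
8.58° ≤ 2α = 11.42°  →  valid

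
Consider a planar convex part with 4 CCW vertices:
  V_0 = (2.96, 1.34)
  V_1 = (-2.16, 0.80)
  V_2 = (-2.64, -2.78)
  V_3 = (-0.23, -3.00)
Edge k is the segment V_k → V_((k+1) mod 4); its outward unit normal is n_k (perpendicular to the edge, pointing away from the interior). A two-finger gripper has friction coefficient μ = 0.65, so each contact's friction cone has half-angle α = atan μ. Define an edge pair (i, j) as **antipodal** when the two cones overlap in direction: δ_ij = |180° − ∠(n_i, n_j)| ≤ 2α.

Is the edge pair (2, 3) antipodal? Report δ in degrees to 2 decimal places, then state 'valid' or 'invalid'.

δ = 121.10°, invalid

α = atan 0.65 = 33.02°;  2α = 66.05°
edge 2: e_2 = (+2.41, -0.22);  n_2 = (-0.0909, -0.9959)
edge 3: e_3 = (+3.19, +4.34);  n_3 = (+0.8058, -0.5922)
∠(n_2, n_3) = 58.90°
δ = |180° − 58.90°| = 121.10°
121.10° > 2α = 66.05°  →  invalid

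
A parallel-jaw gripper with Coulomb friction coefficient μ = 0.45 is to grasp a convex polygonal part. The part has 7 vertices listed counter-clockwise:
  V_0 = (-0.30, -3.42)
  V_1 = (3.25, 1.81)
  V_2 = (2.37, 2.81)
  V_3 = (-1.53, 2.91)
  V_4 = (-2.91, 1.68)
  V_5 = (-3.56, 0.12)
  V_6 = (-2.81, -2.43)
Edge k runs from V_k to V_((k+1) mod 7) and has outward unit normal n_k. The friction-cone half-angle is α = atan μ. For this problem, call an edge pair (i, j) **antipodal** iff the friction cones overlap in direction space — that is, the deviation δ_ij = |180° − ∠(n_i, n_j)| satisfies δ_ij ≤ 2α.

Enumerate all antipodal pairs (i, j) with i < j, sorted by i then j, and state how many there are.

α = atan 0.45 = 24.23°;  2α = 48.46°
n_0 = (+0.8274, -0.5616)
n_1 = (+0.7507, +0.6606)
n_2 = (+0.0256, +0.9997)
n_3 = (-0.6654, +0.7465)
n_4 = (-0.9231, +0.3846)
n_5 = (-0.9594, -0.2822)
n_6 = (-0.3669, -0.9303)
  (0,1): δ = 104.48°  ·
  (0,2): δ = 57.30°  ·
  (0,3): δ = 14.12°  ✓
  (0,4): δ = 11.55°  ✓
  (0,5): δ = 50.56°  ·
  (0,6): δ = 102.64°  ·
  (1,2): δ = 132.82°  ·
  (1,3): δ = 89.64°  ·
  (1,4): δ = 63.97°  ·
  (1,5): δ = 24.96°  ✓
  (1,6): δ = 27.13°  ✓
  (2,3): δ = 136.82°  ·
  (2,4): δ = 111.15°  ·
  (2,5): δ = 72.14°  ·
  (2,6): δ = 20.06°  ✓
  (3,4): δ = 154.33°  ·
  (3,5): δ = 115.32°  ·
  (3,6): δ = 63.24°  ·
  (4,5): δ = 140.99°  ·
  (4,6): δ = 88.91°  ·
  (5,6): δ = 127.91°  ·
antipodal pairs: 5

count = 5; pairs: (0,3), (0,4), (1,5), (1,6), (2,6)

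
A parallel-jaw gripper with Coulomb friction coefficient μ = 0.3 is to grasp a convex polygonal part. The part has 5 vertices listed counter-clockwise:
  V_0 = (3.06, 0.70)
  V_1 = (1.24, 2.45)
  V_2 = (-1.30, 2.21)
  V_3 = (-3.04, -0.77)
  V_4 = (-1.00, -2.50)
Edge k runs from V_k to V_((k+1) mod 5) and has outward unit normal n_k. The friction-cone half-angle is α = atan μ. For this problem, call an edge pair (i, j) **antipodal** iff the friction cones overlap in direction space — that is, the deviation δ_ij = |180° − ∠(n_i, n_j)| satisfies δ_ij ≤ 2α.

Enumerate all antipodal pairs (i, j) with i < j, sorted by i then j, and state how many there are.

count = 3; pairs: (0,3), (1,4), (2,4)

α = atan 0.3 = 16.70°;  2α = 33.40°
n_0 = (+0.6931, +0.7208)
n_1 = (-0.0941, +0.9956)
n_2 = (-0.8636, +0.5042)
n_3 = (-0.6468, -0.7627)
n_4 = (+0.6190, -0.7854)
  (0,1): δ = 130.73°  ·
  (0,2): δ = 76.40°  ·
  (0,3): δ = 3.58°  ✓
  (0,4): δ = 82.12°  ·
  (1,2): δ = 125.68°  ·
  (1,3): δ = 45.70°  ·
  (1,4): δ = 32.85°  ✓
  (2,3): δ = 100.02°  ·
  (2,4): δ = 21.48°  ✓
  (3,4): δ = 101.46°  ·
antipodal pairs: 3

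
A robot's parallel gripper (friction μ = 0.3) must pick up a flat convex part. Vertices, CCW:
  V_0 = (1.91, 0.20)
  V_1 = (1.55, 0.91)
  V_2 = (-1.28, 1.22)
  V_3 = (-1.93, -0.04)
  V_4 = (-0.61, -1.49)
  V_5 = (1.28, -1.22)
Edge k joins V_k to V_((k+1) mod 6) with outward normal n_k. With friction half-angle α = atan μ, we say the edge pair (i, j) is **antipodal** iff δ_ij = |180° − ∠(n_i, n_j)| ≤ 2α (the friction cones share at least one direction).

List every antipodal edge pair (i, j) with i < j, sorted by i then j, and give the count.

α = atan 0.3 = 16.70°;  2α = 33.40°
n_0 = (+0.8919, +0.4522)
n_1 = (+0.1089, +0.9941)
n_2 = (-0.8887, +0.4585)
n_3 = (-0.7395, -0.6732)
n_4 = (+0.1414, -0.9899)
n_5 = (+0.9141, -0.4055)
  (0,1): δ = 123.14°  ·
  (0,2): δ = 54.17°  ·
  (0,3): δ = 15.43°  ✓
  (0,4): δ = 71.24°  ·
  (0,5): δ = 129.19°  ·
  (1,2): δ = 111.04°  ·
  (1,3): δ = 41.44°  ·
  (1,4): δ = 14.38°  ✓
  (1,5): δ = 72.33°  ·
  (2,3): δ = 110.40°  ·
  (2,4): δ = 54.58°  ·
  (2,5): δ = 3.36°  ✓
  (3,4): δ = 124.18°  ·
  (3,5): δ = 66.24°  ·
  (4,5): δ = 122.06°  ·
antipodal pairs: 3

count = 3; pairs: (0,3), (1,4), (2,5)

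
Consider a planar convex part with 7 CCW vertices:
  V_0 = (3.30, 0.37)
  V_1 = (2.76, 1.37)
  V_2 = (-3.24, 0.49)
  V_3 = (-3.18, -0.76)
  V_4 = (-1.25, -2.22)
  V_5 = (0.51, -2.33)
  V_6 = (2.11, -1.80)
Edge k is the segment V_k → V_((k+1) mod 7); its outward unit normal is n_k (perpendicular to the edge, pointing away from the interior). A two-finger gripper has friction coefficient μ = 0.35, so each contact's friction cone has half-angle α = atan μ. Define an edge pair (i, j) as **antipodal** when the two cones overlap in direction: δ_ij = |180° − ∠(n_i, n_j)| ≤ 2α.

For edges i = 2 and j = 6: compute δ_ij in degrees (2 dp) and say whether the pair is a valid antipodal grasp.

α = atan 0.35 = 19.29°;  2α = 38.58°
edge 2: e_2 = (+0.06, -1.25);  n_2 = (-0.9988, -0.0479)
edge 6: e_6 = (+1.19, +2.17);  n_6 = (+0.8768, -0.4808)
∠(n_2, n_6) = 148.51°
δ = |180° − 148.51°| = 31.49°
31.49° ≤ 2α = 38.58°  →  valid

δ = 31.49°, valid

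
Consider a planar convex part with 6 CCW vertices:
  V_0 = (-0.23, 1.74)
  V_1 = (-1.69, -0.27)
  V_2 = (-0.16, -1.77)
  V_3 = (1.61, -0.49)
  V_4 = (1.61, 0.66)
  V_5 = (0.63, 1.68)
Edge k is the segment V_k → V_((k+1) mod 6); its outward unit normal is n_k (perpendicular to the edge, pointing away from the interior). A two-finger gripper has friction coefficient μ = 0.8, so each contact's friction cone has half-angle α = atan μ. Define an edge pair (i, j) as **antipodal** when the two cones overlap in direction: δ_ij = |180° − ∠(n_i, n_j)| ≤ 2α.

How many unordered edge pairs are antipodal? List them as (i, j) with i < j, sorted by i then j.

count = 6; pairs: (0,2), (0,3), (1,3), (1,4), (1,5), (2,5)

α = atan 0.8 = 38.66°;  2α = 77.32°
n_0 = (-0.8091, +0.5877)
n_1 = (-0.7001, -0.7141)
n_2 = (+0.5860, -0.8103)
n_3 = (+1.0000, -0.0000)
n_4 = (+0.7211, +0.6928)
n_5 = (+0.0696, +0.9976)
  (0,1): δ = 98.44°  ·
  (0,2): δ = 18.13°  ✓
  (0,3): δ = 35.99°  ✓
  (0,4): δ = 79.85°  ·
  (0,5): δ = 122.00°  ·
  (1,2): δ = 99.69°  ·
  (1,3): δ = 45.57°  ✓
  (1,4): δ = 1.71°  ✓
  (1,5): δ = 40.44°  ✓
  (2,3): δ = 125.87°  ·
  (2,4): δ = 82.02°  ·
  (2,5): δ = 39.86°  ✓
  (3,4): δ = 136.15°  ·
  (3,5): δ = 93.99°  ·
  (4,5): δ = 137.85°  ·
antipodal pairs: 6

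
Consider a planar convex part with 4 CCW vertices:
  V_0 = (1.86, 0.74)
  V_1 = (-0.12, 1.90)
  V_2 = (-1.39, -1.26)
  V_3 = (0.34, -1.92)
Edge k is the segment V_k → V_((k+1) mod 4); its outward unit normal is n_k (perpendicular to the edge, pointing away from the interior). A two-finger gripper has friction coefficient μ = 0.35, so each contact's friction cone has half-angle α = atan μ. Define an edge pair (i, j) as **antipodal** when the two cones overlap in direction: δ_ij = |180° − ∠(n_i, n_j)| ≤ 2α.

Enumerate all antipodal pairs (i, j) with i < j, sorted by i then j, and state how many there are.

α = atan 0.35 = 19.29°;  2α = 38.58°
n_0 = (+0.5055, +0.8628)
n_1 = (-0.9279, +0.3729)
n_2 = (-0.3564, -0.9343)
n_3 = (+0.8682, -0.4961)
  (0,1): δ = 81.53°  ·
  (0,2): δ = 9.48°  ✓
  (0,3): δ = 90.62°  ·
  (1,2): δ = 88.99°  ·
  (1,3): δ = 7.85°  ✓
  (2,3): δ = 98.86°  ·
antipodal pairs: 2

count = 2; pairs: (0,2), (1,3)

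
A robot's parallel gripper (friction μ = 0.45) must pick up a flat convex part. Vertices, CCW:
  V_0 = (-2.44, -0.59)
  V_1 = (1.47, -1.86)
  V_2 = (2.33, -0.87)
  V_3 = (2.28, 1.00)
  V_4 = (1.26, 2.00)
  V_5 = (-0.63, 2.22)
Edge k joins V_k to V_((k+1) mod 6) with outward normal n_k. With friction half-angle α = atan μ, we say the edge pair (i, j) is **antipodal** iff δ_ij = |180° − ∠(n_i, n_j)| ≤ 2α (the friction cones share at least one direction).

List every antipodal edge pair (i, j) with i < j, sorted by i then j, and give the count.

count = 4; pairs: (0,3), (0,4), (1,5), (2,5)

α = atan 0.45 = 24.23°;  2α = 48.46°
n_0 = (-0.3089, -0.9511)
n_1 = (+0.7549, -0.6558)
n_2 = (+0.9996, +0.0267)
n_3 = (+0.7001, +0.7141)
n_4 = (+0.1156, +0.9933)
n_5 = (-0.8407, +0.5415)
  (0,1): δ = 112.99°  ·
  (0,2): δ = 70.47°  ·
  (0,3): δ = 26.44°  ✓
  (0,4): δ = 11.35°  ✓
  (0,5): δ = 75.21°  ·
  (1,2): δ = 137.49°  ·
  (1,3): δ = 93.45°  ·
  (1,4): δ = 55.66°  ·
  (1,5): δ = 8.19°  ✓
  (2,3): δ = 135.96°  ·
  (2,4): δ = 98.17°  ·
  (2,5): δ = 34.32°  ✓
  (3,4): δ = 142.21°  ·
  (3,5): δ = 78.35°  ·
  (4,5): δ = 116.15°  ·
antipodal pairs: 4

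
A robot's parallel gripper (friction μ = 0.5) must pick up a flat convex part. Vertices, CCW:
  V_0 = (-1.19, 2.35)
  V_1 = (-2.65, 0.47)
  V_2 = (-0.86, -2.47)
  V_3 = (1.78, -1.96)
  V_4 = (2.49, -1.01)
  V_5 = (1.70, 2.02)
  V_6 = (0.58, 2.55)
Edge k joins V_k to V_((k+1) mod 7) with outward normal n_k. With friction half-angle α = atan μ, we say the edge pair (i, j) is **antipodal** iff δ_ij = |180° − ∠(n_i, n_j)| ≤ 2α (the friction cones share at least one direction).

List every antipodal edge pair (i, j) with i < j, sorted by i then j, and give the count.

α = atan 0.5 = 26.57°;  2α = 53.13°
n_0 = (-0.7898, +0.6134)
n_1 = (-0.8541, -0.5200)
n_2 = (+0.1897, -0.9818)
n_3 = (+0.8010, -0.5987)
n_4 = (+0.9677, +0.2523)
n_5 = (+0.4277, +0.9039)
n_6 = (-0.1123, +0.9937)
  (0,1): δ = 110.83°  ·
  (0,2): δ = 41.23°  ✓
  (0,3): δ = 1.06°  ✓
  (0,4): δ = 52.45°  ✓
  (0,5): δ = 102.51°  ·
  (0,6): δ = 134.28°  ·
  (1,2): δ = 110.40°  ·
  (1,3): δ = 68.11°  ·
  (1,4): δ = 16.72°  ✓
  (1,5): δ = 33.34°  ✓
  (1,6): δ = 65.11°  ·
  (2,3): δ = 137.71°  ·
  (2,4): δ = 86.32°  ·
  (2,5): δ = 36.26°  ✓
  (2,6): δ = 4.49°  ✓
  (3,4): δ = 128.61°  ·
  (3,5): δ = 78.55°  ·
  (3,6): δ = 46.78°  ✓
  (4,5): δ = 129.94°  ·
  (4,6): δ = 98.17°  ·
  (5,6): δ = 148.23°  ·
antipodal pairs: 8

count = 8; pairs: (0,2), (0,3), (0,4), (1,4), (1,5), (2,5), (2,6), (3,6)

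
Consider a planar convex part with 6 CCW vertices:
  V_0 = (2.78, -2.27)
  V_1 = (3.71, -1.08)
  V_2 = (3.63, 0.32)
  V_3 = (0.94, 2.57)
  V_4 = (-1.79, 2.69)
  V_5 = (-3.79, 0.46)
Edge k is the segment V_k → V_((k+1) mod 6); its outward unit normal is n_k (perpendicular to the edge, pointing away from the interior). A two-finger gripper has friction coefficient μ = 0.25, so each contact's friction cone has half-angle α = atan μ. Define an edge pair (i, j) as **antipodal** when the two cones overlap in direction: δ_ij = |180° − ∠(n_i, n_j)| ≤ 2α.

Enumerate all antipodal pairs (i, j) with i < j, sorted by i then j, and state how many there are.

α = atan 0.25 = 14.04°;  2α = 28.07°
n_0 = (+0.7879, -0.6158)
n_1 = (+0.9984, +0.0570)
n_2 = (+0.6416, +0.7671)
n_3 = (+0.0439, +0.9990)
n_4 = (-0.7445, +0.6677)
n_5 = (-0.3837, -0.9235)
  (0,1): δ = 138.72°  ·
  (0,2): δ = 91.90°  ·
  (0,3): δ = 54.51°  ·
  (0,4): δ = 3.88°  ✓
  (0,5): δ = 105.44°  ·
  (1,2): δ = 133.18°  ·
  (1,3): δ = 95.79°  ·
  (1,4): δ = 45.16°  ·
  (1,5): δ = 64.17°  ·
  (2,3): δ = 142.61°  ·
  (2,4): δ = 91.98°  ·
  (2,5): δ = 17.35°  ✓
  (3,4): δ = 129.37°  ·
  (3,5): δ = 20.05°  ✓
  (4,5): δ = 70.68°  ·
antipodal pairs: 3

count = 3; pairs: (0,4), (2,5), (3,5)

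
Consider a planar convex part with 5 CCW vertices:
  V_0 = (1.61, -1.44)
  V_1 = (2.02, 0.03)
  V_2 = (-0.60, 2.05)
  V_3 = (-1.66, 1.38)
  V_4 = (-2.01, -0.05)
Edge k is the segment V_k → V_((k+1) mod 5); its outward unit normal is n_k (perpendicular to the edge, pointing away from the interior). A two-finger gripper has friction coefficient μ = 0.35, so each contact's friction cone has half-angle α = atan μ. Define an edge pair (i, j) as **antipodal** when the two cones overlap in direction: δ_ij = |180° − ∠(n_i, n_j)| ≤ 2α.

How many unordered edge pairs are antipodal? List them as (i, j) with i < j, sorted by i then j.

α = atan 0.35 = 19.29°;  2α = 38.58°
n_0 = (+0.9632, -0.2687)
n_1 = (+0.6106, +0.7919)
n_2 = (-0.5343, +0.8453)
n_3 = (-0.9713, +0.2377)
n_4 = (-0.3585, -0.9335)
  (0,1): δ = 112.05°  ·
  (0,2): δ = 42.12°  ·
  (0,3): δ = 1.83°  ✓
  (0,4): δ = 84.58°  ·
  (1,2): δ = 110.07°  ·
  (1,3): δ = 66.12°  ·
  (1,4): δ = 16.63°  ✓
  (2,3): δ = 136.05°  ·
  (2,4): δ = 53.30°  ·
  (3,4): δ = 97.25°  ·
antipodal pairs: 2

count = 2; pairs: (0,3), (1,4)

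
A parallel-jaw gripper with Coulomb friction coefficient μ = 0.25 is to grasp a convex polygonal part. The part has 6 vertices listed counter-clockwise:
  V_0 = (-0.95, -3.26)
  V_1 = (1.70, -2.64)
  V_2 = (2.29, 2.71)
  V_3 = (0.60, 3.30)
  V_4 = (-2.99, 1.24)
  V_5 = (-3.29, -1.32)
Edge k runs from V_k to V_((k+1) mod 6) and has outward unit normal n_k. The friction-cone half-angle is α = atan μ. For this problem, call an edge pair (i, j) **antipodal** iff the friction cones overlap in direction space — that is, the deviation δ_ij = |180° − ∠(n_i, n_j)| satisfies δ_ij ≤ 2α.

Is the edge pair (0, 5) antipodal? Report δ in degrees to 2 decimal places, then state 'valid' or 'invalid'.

δ = 127.17°, invalid

α = atan 0.25 = 14.04°;  2α = 28.07°
edge 0: e_0 = (+2.65, +0.62);  n_0 = (+0.2278, -0.9737)
edge 5: e_5 = (+2.34, -1.94);  n_5 = (-0.6382, -0.7698)
∠(n_0, n_5) = 52.83°
δ = |180° − 52.83°| = 127.17°
127.17° > 2α = 28.07°  →  invalid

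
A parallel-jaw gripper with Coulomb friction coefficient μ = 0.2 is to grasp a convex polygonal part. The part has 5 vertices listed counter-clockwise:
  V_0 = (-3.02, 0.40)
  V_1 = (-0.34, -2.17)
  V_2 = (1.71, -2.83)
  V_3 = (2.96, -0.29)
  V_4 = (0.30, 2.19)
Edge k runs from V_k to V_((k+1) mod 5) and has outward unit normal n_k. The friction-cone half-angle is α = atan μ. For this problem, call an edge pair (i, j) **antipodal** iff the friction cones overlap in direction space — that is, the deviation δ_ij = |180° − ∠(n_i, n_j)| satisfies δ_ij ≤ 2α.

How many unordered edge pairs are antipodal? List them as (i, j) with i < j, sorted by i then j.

count = 1; pairs: (0,3)

α = atan 0.2 = 11.31°;  2α = 22.62°
n_0 = (-0.6921, -0.7218)
n_1 = (-0.3065, -0.9519)
n_2 = (+0.8972, -0.4416)
n_3 = (+0.6819, +0.7314)
n_4 = (-0.4746, +0.8802)
  (0,1): δ = 154.05°  ·
  (0,2): δ = 72.40°  ·
  (0,3): δ = 0.81°  ✓
  (0,4): δ = 72.13°  ·
  (1,2): δ = 98.36°  ·
  (1,3): δ = 25.15°  ·
  (1,4): δ = 46.18°  ·
  (2,3): δ = 106.79°  ·
  (2,4): δ = 35.47°  ·
  (3,4): δ = 108.67°  ·
antipodal pairs: 1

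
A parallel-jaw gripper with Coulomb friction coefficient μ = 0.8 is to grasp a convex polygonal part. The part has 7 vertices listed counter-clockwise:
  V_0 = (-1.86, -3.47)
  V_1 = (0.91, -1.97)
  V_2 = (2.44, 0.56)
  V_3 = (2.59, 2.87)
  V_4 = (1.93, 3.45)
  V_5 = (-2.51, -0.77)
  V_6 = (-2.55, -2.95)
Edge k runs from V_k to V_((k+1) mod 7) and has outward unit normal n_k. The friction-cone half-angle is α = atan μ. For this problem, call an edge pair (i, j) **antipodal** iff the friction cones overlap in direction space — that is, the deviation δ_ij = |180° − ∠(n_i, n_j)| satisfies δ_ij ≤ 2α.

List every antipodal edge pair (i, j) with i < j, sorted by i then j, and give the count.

count = 10; pairs: (0,3), (0,4), (0,5), (1,4), (1,5), (2,4), (2,5), (2,6), (3,5), (3,6)

α = atan 0.8 = 38.66°;  2α = 77.32°
n_0 = (+0.4762, -0.8793)
n_1 = (+0.8557, -0.5175)
n_2 = (+0.9979, -0.0648)
n_3 = (+0.6601, +0.7512)
n_4 = (-0.6889, +0.7248)
n_5 = (-0.9998, +0.0183)
n_6 = (-0.6019, -0.7986)
  (0,1): δ = 149.60°  ·
  (0,2): δ = 122.15°  ·
  (0,3): δ = 69.74°  ✓
  (0,4): δ = 15.11°  ✓
  (0,5): δ = 60.51°  ✓
  (0,6): δ = 114.56°  ·
  (1,2): δ = 152.55°  ·
  (1,3): δ = 100.15°  ·
  (1,4): δ = 15.29°  ✓
  (1,5): δ = 30.11°  ✓
  (1,6): δ = 84.16°  ·
  (2,3): δ = 127.59°  ·
  (2,4): δ = 42.74°  ✓
  (2,5): δ = 2.66°  ✓
  (2,6): δ = 56.71°  ✓
  (3,4): δ = 95.15°  ·
  (3,5): δ = 49.74°  ✓
  (3,6): δ = 4.31°  ✓
  (4,5): δ = 134.60°  ·
  (4,6): δ = 80.55°  ·
  (5,6): δ = 125.95°  ·
antipodal pairs: 10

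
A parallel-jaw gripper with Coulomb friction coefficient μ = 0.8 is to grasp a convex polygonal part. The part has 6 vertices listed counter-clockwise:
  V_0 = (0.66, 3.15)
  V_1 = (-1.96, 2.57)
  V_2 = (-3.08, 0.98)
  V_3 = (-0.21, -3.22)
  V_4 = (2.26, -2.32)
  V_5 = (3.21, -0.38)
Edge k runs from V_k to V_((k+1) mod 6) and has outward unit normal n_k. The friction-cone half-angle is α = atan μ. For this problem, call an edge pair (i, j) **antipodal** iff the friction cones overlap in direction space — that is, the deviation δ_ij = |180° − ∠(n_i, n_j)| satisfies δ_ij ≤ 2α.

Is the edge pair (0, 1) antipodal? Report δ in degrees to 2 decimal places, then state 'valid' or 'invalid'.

δ = 137.64°, invalid

α = atan 0.8 = 38.66°;  2α = 77.32°
edge 0: e_0 = (-2.62, -0.58);  n_0 = (-0.2161, +0.9764)
edge 1: e_1 = (-1.12, -1.59);  n_1 = (-0.8175, +0.5759)
∠(n_0, n_1) = 42.36°
δ = |180° − 42.36°| = 137.64°
137.64° > 2α = 77.32°  →  invalid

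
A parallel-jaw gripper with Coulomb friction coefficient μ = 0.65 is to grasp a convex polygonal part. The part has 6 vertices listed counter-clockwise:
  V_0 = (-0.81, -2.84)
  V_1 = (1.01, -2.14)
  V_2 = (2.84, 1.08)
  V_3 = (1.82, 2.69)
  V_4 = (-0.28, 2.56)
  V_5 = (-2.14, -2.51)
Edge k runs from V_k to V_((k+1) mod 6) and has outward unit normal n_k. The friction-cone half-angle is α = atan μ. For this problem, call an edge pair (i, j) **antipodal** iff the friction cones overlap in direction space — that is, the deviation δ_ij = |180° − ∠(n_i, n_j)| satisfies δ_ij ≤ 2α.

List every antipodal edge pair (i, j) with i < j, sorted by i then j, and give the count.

count = 7; pairs: (0,3), (0,4), (1,3), (1,4), (2,4), (2,5), (3,5)

α = atan 0.65 = 33.02°;  2α = 66.05°
n_0 = (+0.3590, -0.9333)
n_1 = (+0.8694, -0.4941)
n_2 = (+0.8447, +0.5352)
n_3 = (-0.0618, +0.9981)
n_4 = (-0.9388, +0.3444)
n_5 = (-0.2408, -0.9706)
  (0,1): δ = 140.65°  ·
  (0,2): δ = 78.68°  ·
  (0,3): δ = 17.50°  ✓
  (0,4): δ = 48.82°  ✓
  (0,5): δ = 145.03°  ·
  (1,2): δ = 118.03°  ·
  (1,3): δ = 56.85°  ✓
  (1,4): δ = 9.46°  ✓
  (1,5): δ = 105.68°  ·
  (2,3): δ = 118.81°  ·
  (2,4): δ = 52.50°  ✓
  (2,5): δ = 43.71°  ✓
  (3,4): δ = 113.69°  ·
  (3,5): δ = 17.48°  ✓
  (4,5): δ = 83.79°  ·
antipodal pairs: 7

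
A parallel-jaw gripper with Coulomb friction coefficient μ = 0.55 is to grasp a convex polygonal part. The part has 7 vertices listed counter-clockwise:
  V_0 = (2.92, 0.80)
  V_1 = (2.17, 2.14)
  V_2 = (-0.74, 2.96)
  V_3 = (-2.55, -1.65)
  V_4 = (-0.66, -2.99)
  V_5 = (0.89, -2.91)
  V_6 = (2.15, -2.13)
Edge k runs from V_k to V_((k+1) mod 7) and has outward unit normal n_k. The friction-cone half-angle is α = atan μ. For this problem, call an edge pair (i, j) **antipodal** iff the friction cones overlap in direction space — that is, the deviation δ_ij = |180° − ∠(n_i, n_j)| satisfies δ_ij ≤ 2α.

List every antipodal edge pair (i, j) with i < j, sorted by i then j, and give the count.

α = atan 0.55 = 28.81°;  2α = 57.62°
n_0 = (+0.8726, +0.4884)
n_1 = (+0.2712, +0.9625)
n_2 = (-0.9308, +0.3655)
n_3 = (-0.5784, -0.8158)
n_4 = (+0.0515, -0.9987)
n_5 = (+0.5264, -0.8503)
n_6 = (+0.9672, -0.2542)
  (0,1): δ = 134.97°  ·
  (0,2): δ = 50.67°  ✓
  (0,3): δ = 25.43°  ✓
  (0,4): δ = 63.72°  ·
  (0,5): δ = 92.52°  ·
  (0,6): δ = 136.04°  ·
  (1,2): δ = 95.70°  ·
  (1,3): δ = 19.60°  ✓
  (1,4): δ = 18.69°  ✓
  (1,5): δ = 47.50°  ✓
  (1,6): δ = 91.01°  ·
  (2,3): δ = 103.90°  ·
  (2,4): δ = 65.61°  ·
  (2,5): δ = 36.80°  ✓
  (2,6): δ = 6.71°  ✓
  (3,4): δ = 141.71°  ·
  (3,5): δ = 112.90°  ·
  (3,6): δ = 69.39°  ·
  (4,5): δ = 151.20°  ·
  (4,6): δ = 107.68°  ·
  (5,6): δ = 136.48°  ·
antipodal pairs: 7

count = 7; pairs: (0,2), (0,3), (1,3), (1,4), (1,5), (2,5), (2,6)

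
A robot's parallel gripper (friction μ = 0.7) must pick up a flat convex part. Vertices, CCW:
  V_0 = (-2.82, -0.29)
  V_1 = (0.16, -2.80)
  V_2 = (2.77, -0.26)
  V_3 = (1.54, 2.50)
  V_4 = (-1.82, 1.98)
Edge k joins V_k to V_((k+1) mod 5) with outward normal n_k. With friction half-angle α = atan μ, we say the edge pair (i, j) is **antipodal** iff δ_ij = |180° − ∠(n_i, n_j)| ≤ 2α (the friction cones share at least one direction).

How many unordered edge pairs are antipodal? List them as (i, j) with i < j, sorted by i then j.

α = atan 0.7 = 34.99°;  2α = 69.98°
n_0 = (-0.6442, -0.7648)
n_1 = (+0.6974, -0.7167)
n_2 = (+0.9134, +0.4071)
n_3 = (-0.1529, +0.9882)
n_4 = (-0.9151, +0.4031)
  (0,1): δ = 95.67°  ·
  (0,2): δ = 25.87°  ✓
  (0,3): δ = 48.90°  ✓
  (0,4): δ = 106.33°  ·
  (1,2): δ = 110.20°  ·
  (1,3): δ = 35.42°  ✓
  (1,4): δ = 22.00°  ✓
  (2,3): δ = 105.22°  ·
  (2,4): δ = 47.80°  ✓
  (3,4): δ = 122.57°  ·
antipodal pairs: 5

count = 5; pairs: (0,2), (0,3), (1,3), (1,4), (2,4)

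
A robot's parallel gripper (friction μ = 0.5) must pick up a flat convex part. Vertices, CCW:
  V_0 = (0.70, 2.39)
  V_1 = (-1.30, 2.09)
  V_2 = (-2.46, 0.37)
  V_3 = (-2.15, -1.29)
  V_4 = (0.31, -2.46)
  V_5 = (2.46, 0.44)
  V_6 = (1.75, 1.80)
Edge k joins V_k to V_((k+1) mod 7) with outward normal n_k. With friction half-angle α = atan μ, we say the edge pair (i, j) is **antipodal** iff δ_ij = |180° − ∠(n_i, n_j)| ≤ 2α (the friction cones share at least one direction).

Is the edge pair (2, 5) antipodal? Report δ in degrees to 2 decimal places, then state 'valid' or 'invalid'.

δ = 16.99°, valid

α = atan 0.5 = 26.57°;  2α = 53.13°
edge 2: e_2 = (+0.31, -1.66);  n_2 = (-0.9830, -0.1836)
edge 5: e_5 = (-0.71, +1.36);  n_5 = (+0.8865, +0.4628)
∠(n_2, n_5) = 163.01°
δ = |180° − 163.01°| = 16.99°
16.99° ≤ 2α = 53.13°  →  valid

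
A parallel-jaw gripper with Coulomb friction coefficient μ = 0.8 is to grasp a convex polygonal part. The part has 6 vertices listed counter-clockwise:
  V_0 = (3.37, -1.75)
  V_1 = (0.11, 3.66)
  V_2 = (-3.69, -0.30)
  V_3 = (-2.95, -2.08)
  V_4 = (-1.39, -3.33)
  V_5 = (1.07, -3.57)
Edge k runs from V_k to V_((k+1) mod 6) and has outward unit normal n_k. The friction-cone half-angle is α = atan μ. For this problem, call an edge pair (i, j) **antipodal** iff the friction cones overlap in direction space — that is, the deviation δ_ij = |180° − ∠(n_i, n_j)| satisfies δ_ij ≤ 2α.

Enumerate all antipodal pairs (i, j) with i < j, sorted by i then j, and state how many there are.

α = atan 0.8 = 38.66°;  2α = 77.32°
n_0 = (+0.8565, +0.5161)
n_1 = (-0.7215, +0.6924)
n_2 = (-0.9234, -0.3839)
n_3 = (-0.6253, -0.7804)
n_4 = (-0.0971, -0.9953)
n_5 = (+0.6205, -0.7842)
  (0,1): δ = 74.89°  ✓
  (0,2): δ = 8.50°  ✓
  (0,3): δ = 20.22°  ✓
  (0,4): δ = 53.36°  ✓
  (0,5): δ = 97.28°  ·
  (1,2): δ = 113.61°  ·
  (1,3): δ = 84.89°  ·
  (1,4): δ = 51.75°  ✓
  (1,5): δ = 7.83°  ✓
  (2,3): δ = 151.28°  ·
  (2,4): δ = 118.15°  ·
  (2,5): δ = 74.22°  ✓
  (3,4): δ = 146.87°  ·
  (3,5): δ = 102.94°  ·
  (4,5): δ = 136.07°  ·
antipodal pairs: 7

count = 7; pairs: (0,1), (0,2), (0,3), (0,4), (1,4), (1,5), (2,5)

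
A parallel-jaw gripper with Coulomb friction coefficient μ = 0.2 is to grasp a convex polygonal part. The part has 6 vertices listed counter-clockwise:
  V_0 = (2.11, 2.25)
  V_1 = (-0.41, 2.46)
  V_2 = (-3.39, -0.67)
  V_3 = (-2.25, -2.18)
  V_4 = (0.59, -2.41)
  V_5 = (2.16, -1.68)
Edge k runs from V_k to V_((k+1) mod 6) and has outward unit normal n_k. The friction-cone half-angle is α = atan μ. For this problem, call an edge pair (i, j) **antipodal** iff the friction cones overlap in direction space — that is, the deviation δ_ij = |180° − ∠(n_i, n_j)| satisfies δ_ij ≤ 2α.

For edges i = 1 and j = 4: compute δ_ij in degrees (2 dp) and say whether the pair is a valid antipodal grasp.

α = atan 0.2 = 11.31°;  2α = 22.62°
edge 1: e_1 = (-2.98, -3.13);  n_1 = (-0.7242, +0.6895)
edge 4: e_4 = (+1.57, +0.73);  n_4 = (+0.4216, -0.9068)
∠(n_1, n_4) = 158.53°
δ = |180° − 158.53°| = 21.47°
21.47° ≤ 2α = 22.62°  →  valid

δ = 21.47°, valid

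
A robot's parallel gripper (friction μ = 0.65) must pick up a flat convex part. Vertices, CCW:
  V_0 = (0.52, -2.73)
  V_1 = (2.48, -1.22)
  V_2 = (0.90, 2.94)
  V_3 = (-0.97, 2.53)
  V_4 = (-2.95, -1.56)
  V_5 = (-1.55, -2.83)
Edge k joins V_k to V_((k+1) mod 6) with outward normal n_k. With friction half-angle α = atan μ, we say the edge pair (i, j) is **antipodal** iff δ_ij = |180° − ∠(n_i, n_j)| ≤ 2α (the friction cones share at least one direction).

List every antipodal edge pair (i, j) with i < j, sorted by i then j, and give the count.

count = 7; pairs: (0,2), (0,3), (1,3), (1,4), (2,4), (2,5), (3,5)

α = atan 0.65 = 33.02°;  2α = 66.05°
n_0 = (+0.6103, -0.7922)
n_1 = (+0.9348, +0.3551)
n_2 = (-0.2142, +0.9768)
n_3 = (-0.9001, +0.4357)
n_4 = (-0.6719, -0.7407)
n_5 = (+0.0483, -0.9988)
  (0,1): δ = 106.81°  ·
  (0,2): δ = 25.24°  ✓
  (0,3): δ = 26.56°  ✓
  (0,4): δ = 100.18°  ·
  (0,5): δ = 145.15°  ·
  (1,2): δ = 98.43°  ·
  (1,3): δ = 46.63°  ✓
  (1,4): δ = 26.99°  ✓
  (1,5): δ = 71.97°  ·
  (2,3): δ = 128.20°  ·
  (2,4): δ = 54.58°  ✓
  (2,5): δ = 9.60°  ✓
  (3,4): δ = 106.38°  ·
  (3,5): δ = 61.40°  ✓
  (4,5): δ = 135.02°  ·
antipodal pairs: 7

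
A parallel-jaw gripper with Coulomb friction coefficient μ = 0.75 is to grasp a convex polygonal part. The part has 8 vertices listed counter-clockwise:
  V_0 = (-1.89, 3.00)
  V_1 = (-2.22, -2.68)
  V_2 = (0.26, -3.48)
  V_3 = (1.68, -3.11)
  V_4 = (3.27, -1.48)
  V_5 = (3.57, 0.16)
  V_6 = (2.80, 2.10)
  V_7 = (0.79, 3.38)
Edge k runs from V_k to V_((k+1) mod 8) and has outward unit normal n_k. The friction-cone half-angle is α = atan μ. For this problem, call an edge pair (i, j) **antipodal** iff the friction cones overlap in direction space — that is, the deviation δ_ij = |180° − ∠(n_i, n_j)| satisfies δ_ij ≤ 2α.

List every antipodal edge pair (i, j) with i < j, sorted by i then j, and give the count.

α = atan 0.75 = 36.87°;  2α = 73.74°
n_0 = (-0.9983, +0.0580)
n_1 = (-0.3070, -0.9517)
n_2 = (+0.2521, -0.9677)
n_3 = (+0.7158, -0.6983)
n_4 = (+0.9837, -0.1799)
n_5 = (+0.9295, +0.3689)
n_6 = (+0.5371, +0.8435)
n_7 = (-0.1404, +0.9901)
  (0,1): δ = 104.55°  ·
  (0,2): δ = 72.07°  ✓
  (0,3): δ = 40.96°  ✓
  (0,4): δ = 7.04°  ✓
  (0,5): δ = 24.97°  ✓
  (0,6): δ = 60.84°  ✓
  (0,7): δ = 101.40°  ·
  (1,2): δ = 147.52°  ·
  (1,3): δ = 116.41°  ·
  (1,4): δ = 82.49°  ·
  (1,5): δ = 50.47°  ✓
  (1,6): δ = 14.61°  ✓
  (1,7): δ = 25.95°  ✓
  (2,3): δ = 148.89°  ·
  (2,4): δ = 114.97°  ·
  (2,5): δ = 82.96°  ·
  (2,6): δ = 47.09°  ✓
  (2,7): δ = 6.53°  ✓
  (3,4): δ = 146.08°  ·
  (3,5): δ = 114.06°  ·
  (3,6): δ = 78.20°  ·
  (3,7): δ = 37.64°  ✓
  (4,5): δ = 147.99°  ·
  (4,6): δ = 112.12°  ·
  (4,7): δ = 71.56°  ✓
  (5,6): δ = 144.14°  ·
  (5,7): δ = 103.58°  ·
  (6,7): δ = 139.44°  ·
antipodal pairs: 12

count = 12; pairs: (0,2), (0,3), (0,4), (0,5), (0,6), (1,5), (1,6), (1,7), (2,6), (2,7), (3,7), (4,7)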